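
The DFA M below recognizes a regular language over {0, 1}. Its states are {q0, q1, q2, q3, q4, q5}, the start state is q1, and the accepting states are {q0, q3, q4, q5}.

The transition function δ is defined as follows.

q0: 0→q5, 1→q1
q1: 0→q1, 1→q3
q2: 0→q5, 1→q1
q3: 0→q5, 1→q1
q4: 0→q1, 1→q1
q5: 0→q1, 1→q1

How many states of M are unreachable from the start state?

3

BFS from q1 reaches {q1, q3, q5}; the 3 state(s) q0, q2, q4 are never visited.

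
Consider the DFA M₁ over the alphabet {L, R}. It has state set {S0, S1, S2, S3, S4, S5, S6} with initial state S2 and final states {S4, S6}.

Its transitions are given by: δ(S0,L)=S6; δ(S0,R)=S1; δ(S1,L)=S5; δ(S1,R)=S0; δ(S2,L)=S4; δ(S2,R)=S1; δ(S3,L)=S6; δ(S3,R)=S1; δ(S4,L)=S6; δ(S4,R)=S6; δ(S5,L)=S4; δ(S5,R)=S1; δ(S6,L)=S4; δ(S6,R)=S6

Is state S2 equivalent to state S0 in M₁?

Yes

States {S3} cannot be reached from the start state, so discard them.
Initial partition by acceptance: {S4,S6} | {S0,S1,S2,S5}.
On input L, block {S0,S1,S2,S5} splits into {S0,S2,S5} and {S1}.
No further refinement is possible. Final partition (3 blocks): {S4,S6} | {S0,S2,S5} | {S1}.
S2 and S0 lie in the same block of the stable partition, so they are equivalent — no string distinguishes them.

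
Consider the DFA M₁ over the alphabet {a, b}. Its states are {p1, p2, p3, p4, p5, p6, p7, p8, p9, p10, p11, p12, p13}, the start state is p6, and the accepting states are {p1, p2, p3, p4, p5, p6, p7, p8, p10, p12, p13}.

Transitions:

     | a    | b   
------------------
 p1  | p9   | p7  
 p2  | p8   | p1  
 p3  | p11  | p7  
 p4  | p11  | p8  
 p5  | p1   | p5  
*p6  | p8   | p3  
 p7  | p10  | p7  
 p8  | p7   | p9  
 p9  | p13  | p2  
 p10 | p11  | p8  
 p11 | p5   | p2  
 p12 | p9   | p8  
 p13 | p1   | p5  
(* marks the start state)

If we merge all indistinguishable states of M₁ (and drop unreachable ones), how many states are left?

Reachable states from the start: {p1,p2,p3,p5,p6,p7,p8,p9,p10,p11,p13}. Unreachable: {p4,p12} — drop them.
P0 = {p1,p2,p3,p5,p6,p7,p8,p10,p13} | {p9,p11}.
Refine {p1,p2,p3,p5,p6,p7,p8,p10,p13} on symbol a: members go to different blocks, giving {p2,p5,p6,p7,p8,p13} and {p1,p3,p10}.
On input a, block {p2,p5,p6,p7,p8,p13} splits into {p2,p6,p8} and {p5,p7,p13}.
On input a, block {p2,p6,p8} splits into {p2,p6} and {p8}.
Refine {p1,p3,p10} on symbol b: members go to different blocks, giving {p1,p3} and {p10}.
On input a, block {p5,p7,p13} splits into {p5,p13} and {p7}.
No further refinement is possible. Final partition (7 blocks): {p2,p6} | {p9,p11} | {p1,p3} | {p5,p13} | {p8} | {p10} | {p7}.

7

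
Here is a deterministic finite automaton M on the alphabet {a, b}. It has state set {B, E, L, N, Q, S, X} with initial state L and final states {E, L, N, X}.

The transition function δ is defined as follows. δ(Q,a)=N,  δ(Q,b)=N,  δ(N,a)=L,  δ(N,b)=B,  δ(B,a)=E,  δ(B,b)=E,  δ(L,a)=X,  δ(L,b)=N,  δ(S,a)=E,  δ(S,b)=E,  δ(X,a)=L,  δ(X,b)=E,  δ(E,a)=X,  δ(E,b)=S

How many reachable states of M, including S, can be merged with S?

First remove the unreachable states {Q}; 6 states remain.
P0 = {E,L,N,X} | {B,S}.
On input b, block {E,L,N,X} splits into {E,N} and {L,X}.
The partition is now stable with 3 blocks: {E,N} | {B,S} | {L,X}.
State S belongs to the block {B,S}, which has 2 states.

2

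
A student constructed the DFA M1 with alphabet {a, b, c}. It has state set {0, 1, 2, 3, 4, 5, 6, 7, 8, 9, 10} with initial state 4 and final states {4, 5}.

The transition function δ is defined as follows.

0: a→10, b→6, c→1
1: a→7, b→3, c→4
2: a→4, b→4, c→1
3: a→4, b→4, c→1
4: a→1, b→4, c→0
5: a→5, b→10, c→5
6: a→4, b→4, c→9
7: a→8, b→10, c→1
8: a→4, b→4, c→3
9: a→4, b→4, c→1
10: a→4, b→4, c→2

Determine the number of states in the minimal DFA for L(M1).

First remove the unreachable states {5}; 10 states remain.
P0 = {4} | {0,1,2,3,6,7,8,9,10}.
Refine {0,1,2,3,6,7,8,9,10} on symbol a: members go to different blocks, giving {2,3,6,8,9,10} and {0,1,7}.
On input c, block {2,3,6,8,9,10} splits into {2,3,9} and {6,8,10}.
On input a, block {0,1,7} splits into {0,7} and {1}.
No further refinement is possible. Final partition (5 blocks): {4} | {2,3,9} | {0,7} | {6,8,10} | {1}.

5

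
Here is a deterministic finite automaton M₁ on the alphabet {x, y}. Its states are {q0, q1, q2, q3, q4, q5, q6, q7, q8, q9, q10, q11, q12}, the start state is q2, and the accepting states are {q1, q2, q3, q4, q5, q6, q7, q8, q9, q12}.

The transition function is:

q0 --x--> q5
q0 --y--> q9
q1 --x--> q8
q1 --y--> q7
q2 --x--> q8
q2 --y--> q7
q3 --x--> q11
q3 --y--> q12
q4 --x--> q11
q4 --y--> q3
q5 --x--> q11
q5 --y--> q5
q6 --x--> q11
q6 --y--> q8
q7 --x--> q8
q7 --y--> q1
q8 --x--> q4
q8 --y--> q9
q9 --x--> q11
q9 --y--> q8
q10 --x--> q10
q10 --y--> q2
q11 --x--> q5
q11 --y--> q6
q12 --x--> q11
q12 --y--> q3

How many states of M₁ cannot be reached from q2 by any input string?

2

No path from q2 leads to q0, q10; the other 11 states are all reachable.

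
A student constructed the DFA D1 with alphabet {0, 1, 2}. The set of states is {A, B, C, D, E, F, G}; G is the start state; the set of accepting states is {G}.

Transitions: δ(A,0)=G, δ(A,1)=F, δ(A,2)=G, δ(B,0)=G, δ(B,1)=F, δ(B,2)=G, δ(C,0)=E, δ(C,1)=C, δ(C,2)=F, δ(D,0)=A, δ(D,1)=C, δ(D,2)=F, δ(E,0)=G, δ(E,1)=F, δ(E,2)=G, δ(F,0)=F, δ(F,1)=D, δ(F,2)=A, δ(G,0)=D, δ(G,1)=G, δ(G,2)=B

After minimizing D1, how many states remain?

Every state is reachable, so we keep all 7.
Initial partition by acceptance: {G} | {A,B,C,D,E,F}.
Refine {A,B,C,D,E,F} on symbol 0: members go to different blocks, giving {A,B,E} and {C,D,F}.
On input 0, block {C,D,F} splits into {C,D} and {F}.
Stable partition: {G} | {A,B,E} | {C,D} | {F} — 4 equivalence classes.

4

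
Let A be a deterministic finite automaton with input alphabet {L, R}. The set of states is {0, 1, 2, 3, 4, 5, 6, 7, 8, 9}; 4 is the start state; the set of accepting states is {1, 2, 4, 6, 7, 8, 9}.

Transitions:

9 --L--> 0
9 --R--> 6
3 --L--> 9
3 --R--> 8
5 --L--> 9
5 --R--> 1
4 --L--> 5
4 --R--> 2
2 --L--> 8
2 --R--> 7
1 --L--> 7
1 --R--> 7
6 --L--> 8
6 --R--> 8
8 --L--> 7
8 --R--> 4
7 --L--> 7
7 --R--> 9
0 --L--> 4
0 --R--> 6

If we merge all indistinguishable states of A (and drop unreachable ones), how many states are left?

4

Reachable states from the start: {0,1,2,4,5,6,7,8,9}. Unreachable: {3} — drop them.
Start with accepting vs non-accepting: {1,2,4,6,7,8,9} | {0,5}.
Split {1,2,4,6,7,8,9} by δ(·,L) → {1,2,6,7,8} and {4,9}.
Refine {1,2,6,7,8} on symbol R: members go to different blocks, giving {1,2,6} and {7,8}.
No further refinement is possible. Final partition (4 blocks): {1,2,6} | {0,5} | {4,9} | {7,8}.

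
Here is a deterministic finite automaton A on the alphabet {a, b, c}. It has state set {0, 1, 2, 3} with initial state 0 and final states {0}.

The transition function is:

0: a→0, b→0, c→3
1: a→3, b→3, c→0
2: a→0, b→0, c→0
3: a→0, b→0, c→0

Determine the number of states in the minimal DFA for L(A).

2

First remove the unreachable states {1,2}; 2 states remain.
Start with accepting vs non-accepting: {0} | {3}.
No further refinement is possible. Final partition (2 blocks): {0} | {3}.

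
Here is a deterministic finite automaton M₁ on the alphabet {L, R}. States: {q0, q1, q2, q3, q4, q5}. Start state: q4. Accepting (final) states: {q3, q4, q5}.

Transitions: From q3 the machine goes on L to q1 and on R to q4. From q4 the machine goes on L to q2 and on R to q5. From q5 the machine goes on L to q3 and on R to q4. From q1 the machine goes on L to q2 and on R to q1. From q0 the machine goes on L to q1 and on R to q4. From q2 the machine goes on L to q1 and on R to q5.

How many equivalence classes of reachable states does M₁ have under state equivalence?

5

First remove the unreachable states {q0}; 5 states remain.
P0 = {q3,q4,q5} | {q1,q2}.
On input L, block {q3,q4,q5} splits into {q3,q4} and {q5}.
Refine {q3,q4} on symbol R: members go to different blocks, giving {q3} and {q4}.
Split {q1,q2} by δ(·,R) → {q1} and {q2}.
No further refinement is possible. Final partition (5 blocks): {q3} | {q1} | {q5} | {q4} | {q2}.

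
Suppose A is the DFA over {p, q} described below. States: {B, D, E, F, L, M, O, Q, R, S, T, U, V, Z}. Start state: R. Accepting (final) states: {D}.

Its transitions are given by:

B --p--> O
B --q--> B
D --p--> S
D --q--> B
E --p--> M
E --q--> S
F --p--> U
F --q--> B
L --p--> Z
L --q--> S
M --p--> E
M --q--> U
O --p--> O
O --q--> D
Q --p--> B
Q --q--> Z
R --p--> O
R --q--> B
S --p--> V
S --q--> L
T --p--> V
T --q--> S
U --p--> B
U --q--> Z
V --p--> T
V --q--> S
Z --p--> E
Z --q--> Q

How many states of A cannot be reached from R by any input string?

No path from R leads to F; the other 13 states are all reachable.

1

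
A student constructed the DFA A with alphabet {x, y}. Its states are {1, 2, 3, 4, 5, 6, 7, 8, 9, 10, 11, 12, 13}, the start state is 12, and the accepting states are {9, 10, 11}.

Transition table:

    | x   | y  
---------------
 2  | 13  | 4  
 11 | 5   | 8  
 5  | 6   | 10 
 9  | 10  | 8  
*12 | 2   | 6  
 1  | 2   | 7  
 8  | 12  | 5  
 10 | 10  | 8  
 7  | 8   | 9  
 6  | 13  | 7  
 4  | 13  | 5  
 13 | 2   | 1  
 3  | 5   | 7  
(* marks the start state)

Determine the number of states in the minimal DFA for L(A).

4

First remove the unreachable states {3,11}; 11 states remain.
Start with accepting vs non-accepting: {9,10} | {1,2,4,5,6,7,8,12,13}.
Refine {1,2,4,5,6,7,8,12,13} on symbol y: members go to different blocks, giving {1,2,4,6,8,12,13} and {5,7}.
Split {1,2,4,6,8,12,13} by δ(·,y) → {1,4,6,8} and {2,12,13}.
The partition is now stable with 4 blocks: {9,10} | {1,4,6,8} | {5,7} | {2,12,13}.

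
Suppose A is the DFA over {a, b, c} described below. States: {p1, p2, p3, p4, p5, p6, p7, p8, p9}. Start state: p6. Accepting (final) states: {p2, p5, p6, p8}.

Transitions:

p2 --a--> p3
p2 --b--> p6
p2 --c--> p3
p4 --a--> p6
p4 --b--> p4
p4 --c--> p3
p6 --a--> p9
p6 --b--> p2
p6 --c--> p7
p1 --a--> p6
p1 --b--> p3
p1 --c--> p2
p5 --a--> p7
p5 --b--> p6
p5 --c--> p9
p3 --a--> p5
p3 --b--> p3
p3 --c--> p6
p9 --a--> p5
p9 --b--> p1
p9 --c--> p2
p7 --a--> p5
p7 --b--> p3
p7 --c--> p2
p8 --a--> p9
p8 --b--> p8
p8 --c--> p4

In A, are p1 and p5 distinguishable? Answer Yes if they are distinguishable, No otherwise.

First remove the unreachable states {p4,p8}; 7 states remain.
P0 = {p2,p5,p6} | {p1,p3,p7,p9}.
Stable partition: {p2,p5,p6} | {p1,p3,p7,p9} — 2 equivalence classes.
p1 and p5 end up in different blocks, so they are distinguishable. For instance, the string 'ε' is accepted from only p5.

Yes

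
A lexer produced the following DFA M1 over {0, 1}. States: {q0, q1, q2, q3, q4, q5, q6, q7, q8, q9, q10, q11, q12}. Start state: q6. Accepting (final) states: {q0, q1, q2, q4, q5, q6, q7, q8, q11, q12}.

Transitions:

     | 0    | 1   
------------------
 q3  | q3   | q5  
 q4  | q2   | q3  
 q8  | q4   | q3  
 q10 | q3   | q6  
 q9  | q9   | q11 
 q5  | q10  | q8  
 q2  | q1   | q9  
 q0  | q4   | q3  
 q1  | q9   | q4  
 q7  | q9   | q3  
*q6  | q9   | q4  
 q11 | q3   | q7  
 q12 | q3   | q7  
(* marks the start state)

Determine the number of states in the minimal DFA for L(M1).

10

First remove the unreachable states {q0,q12}; 11 states remain.
Initial partition by acceptance: {q1,q2,q4,q5,q6,q7,q8,q11} | {q3,q9,q10}.
On input 0, block {q1,q2,q4,q5,q6,q7,q8,q11} splits into {q1,q5,q6,q7,q11} and {q2,q4,q8}.
Split {q1,q5,q6,q7,q11} by δ(·,1) → {q1,q5,q6} and {q7} and {q11}.
On input 1, block {q3,q9,q10} splits into {q3,q10} and {q9}.
Split {q1,q5,q6} by δ(·,0) → {q1,q6} and {q5}.
Refine {q3,q10} on symbol 1: members go to different blocks, giving {q3} and {q10}.
Split {q2,q4,q8} by δ(·,0) → {q4,q8} and {q2}.
Refine {q4,q8} on symbol 0: members go to different blocks, giving {q4} and {q8}.
The partition is now stable with 10 blocks: {q1,q6} | {q3} | {q4} | {q7} | {q11} | {q9} | {q5} | {q10} | {q2} | {q8}.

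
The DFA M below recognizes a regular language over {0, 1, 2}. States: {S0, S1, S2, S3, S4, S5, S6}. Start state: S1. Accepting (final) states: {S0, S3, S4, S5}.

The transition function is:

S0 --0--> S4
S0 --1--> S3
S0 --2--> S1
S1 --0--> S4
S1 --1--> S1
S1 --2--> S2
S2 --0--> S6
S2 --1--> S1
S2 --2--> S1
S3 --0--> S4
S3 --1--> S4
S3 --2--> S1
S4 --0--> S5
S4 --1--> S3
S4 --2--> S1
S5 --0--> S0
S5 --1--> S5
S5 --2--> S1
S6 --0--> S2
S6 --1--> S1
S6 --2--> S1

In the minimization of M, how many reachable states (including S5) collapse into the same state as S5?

Start with accepting vs non-accepting: {S0,S3,S4,S5} | {S1,S2,S6}.
Refine {S1,S2,S6} on symbol 0: members go to different blocks, giving {S2,S6} and {S1}.
Stable partition: {S0,S3,S4,S5} | {S2,S6} | {S1} — 3 equivalence classes.
State S5 belongs to the block {S0,S3,S4,S5}, which has 4 states.

4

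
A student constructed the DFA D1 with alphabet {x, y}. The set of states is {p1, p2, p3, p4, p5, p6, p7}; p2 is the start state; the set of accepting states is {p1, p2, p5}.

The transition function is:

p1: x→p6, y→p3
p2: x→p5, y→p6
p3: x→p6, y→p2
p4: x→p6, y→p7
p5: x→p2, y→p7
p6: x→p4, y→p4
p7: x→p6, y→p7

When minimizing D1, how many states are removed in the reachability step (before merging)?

2

No path from p2 leads to p1, p3; the other 5 states are all reachable.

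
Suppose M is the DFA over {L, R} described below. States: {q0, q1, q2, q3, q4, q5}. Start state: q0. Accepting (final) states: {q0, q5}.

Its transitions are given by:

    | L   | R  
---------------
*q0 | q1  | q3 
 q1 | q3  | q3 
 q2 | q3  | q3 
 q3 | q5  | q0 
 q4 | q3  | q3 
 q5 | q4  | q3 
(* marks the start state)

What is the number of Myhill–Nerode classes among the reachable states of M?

3

States {q2} cannot be reached from the start state, so discard them.
Initial partition by acceptance: {q0,q5} | {q1,q3,q4}.
Split {q1,q3,q4} by δ(·,L) → {q1,q4} and {q3}.
No further refinement is possible. Final partition (3 blocks): {q0,q5} | {q1,q4} | {q3}.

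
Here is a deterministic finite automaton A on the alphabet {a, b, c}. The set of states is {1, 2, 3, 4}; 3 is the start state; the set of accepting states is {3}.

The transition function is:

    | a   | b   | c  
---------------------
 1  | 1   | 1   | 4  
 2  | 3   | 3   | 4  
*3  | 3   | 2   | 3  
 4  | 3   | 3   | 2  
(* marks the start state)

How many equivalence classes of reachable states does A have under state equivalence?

States {1} cannot be reached from the start state, so discard them.
Initial partition by acceptance: {3} | {2,4}.
Stable partition: {3} | {2,4} — 2 equivalence classes.

2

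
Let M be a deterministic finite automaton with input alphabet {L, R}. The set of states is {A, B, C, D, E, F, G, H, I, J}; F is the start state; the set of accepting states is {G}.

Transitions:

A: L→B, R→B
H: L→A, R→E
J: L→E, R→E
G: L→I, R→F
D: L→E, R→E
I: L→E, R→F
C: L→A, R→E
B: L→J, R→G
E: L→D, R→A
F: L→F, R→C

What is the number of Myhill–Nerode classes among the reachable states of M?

8

First remove the unreachable states {H}; 9 states remain.
Start with accepting vs non-accepting: {G} | {A,B,C,D,E,F,I,J}.
Split {A,B,C,D,E,F,I,J} by δ(·,R) → {A,C,D,E,F,I,J} and {B}.
Refine {A,C,D,E,F,I,J} on symbol L: members go to different blocks, giving {C,D,E,F,I,J} and {A}.
Refine {C,D,E,F,I,J} on symbol L: members go to different blocks, giving {D,E,F,I,J} and {C}.
Refine {D,E,F,I,J} on symbol R: members go to different blocks, giving {D,I,J} and {E} and {F}.
Split {D,I,J} by δ(·,R) → {D,J} and {I}.
The partition is now stable with 8 blocks: {G} | {D,J} | {B} | {A} | {C} | {E} | {F} | {I}.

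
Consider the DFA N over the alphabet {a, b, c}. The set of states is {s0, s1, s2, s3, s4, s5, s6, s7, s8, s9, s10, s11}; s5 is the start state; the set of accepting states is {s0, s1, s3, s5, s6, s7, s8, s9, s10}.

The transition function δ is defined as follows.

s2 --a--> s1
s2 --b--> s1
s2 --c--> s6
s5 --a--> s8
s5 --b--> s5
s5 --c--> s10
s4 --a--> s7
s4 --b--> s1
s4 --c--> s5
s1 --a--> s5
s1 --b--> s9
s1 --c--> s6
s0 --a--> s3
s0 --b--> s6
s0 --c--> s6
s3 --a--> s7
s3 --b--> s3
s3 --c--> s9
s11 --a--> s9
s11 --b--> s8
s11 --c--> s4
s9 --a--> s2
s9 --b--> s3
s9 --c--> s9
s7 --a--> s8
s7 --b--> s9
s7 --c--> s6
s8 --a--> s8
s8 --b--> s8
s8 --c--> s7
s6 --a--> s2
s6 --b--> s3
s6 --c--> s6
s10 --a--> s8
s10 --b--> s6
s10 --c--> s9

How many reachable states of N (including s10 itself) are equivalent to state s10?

States {s0,s4,s11} cannot be reached from the start state, so discard them.
Initial partition by acceptance: {s1,s3,s5,s6,s7,s8,s9,s10} | {s2}.
On input a, block {s1,s3,s5,s6,s7,s8,s9,s10} splits into {s1,s3,s5,s7,s8,s10} and {s6,s9}.
On input b, block {s1,s3,s5,s7,s8,s10} splits into {s1,s7,s10} and {s3,s5,s8}.
Split {s3,s5,s8} by δ(·,a) → {s5,s8} and {s3}.
Stable partition: {s1,s7,s10} | {s2} | {s6,s9} | {s5,s8} | {s3} — 5 equivalence classes.
State s10 belongs to the block {s1,s7,s10}, which has 3 states.

3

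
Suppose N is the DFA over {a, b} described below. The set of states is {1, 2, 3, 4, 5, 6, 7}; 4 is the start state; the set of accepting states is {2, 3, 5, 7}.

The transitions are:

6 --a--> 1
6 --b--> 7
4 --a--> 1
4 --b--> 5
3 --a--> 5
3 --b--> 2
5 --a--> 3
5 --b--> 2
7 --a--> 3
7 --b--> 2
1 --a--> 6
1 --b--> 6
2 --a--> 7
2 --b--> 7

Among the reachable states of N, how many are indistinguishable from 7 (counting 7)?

4

Every state is reachable, so we keep all 7.
P0 = {2,3,5,7} | {1,4,6}.
On input b, block {1,4,6} splits into {4,6} and {1}.
No further refinement is possible. Final partition (3 blocks): {2,3,5,7} | {4,6} | {1}.
State 7 belongs to the block {2,3,5,7}, which has 4 states.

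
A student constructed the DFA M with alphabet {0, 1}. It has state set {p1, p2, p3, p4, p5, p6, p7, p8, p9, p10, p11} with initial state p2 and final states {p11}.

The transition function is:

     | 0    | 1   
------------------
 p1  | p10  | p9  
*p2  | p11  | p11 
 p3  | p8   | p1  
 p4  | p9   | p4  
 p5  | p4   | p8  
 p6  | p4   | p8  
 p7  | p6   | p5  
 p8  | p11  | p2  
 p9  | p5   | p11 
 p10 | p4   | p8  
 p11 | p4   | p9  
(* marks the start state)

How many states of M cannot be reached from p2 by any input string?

5

BFS from p2 reaches {p2, p4, p5, p8, p9, p11}; the 5 state(s) p1, p3, p6, p7, p10 are never visited.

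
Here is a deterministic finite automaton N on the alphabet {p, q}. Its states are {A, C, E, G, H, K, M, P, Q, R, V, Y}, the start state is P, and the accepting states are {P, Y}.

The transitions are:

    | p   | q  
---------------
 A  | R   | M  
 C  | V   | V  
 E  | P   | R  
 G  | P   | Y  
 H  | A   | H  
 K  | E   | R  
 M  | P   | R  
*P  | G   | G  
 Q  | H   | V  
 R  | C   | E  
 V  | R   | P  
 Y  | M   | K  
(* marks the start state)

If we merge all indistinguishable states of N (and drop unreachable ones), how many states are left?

8

First remove the unreachable states {A,H,Q}; 9 states remain.
P0 = {P,Y} | {C,E,G,K,M,R,V}.
Split {C,E,G,K,M,R,V} by δ(·,p) → {C,K,R,V} and {E,G,M}.
On input q, block {P,Y} splits into {Y} and {P}.
Split {C,K,R,V} by δ(·,p) → {C,R,V} and {K}.
Refine {C,R,V} on symbol q: members go to different blocks, giving {R} and {C} and {V}.
Split {E,G,M} by δ(·,q) → {E,M} and {G}.
No further refinement is possible. Final partition (8 blocks): {Y} | {R} | {E,M} | {P} | {K} | {C} | {V} | {G}.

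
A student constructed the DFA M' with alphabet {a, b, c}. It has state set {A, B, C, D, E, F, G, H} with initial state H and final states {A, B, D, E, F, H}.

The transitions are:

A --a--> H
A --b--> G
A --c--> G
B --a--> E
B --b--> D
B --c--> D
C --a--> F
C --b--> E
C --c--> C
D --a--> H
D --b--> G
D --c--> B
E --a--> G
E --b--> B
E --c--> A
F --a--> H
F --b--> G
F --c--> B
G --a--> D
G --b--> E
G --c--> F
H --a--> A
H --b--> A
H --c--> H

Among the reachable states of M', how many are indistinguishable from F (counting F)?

First remove the unreachable states {C}; 7 states remain.
Start with accepting vs non-accepting: {A,B,D,E,F,H} | {G}.
Split {A,B,D,E,F,H} by δ(·,a) → {A,B,D,F,H} and {E}.
Split {A,B,D,F,H} by δ(·,a) → {A,D,F,H} and {B}.
On input b, block {A,D,F,H} splits into {A,D,F} and {H}.
On input c, block {A,D,F} splits into {D,F} and {A}.
No further refinement is possible. Final partition (6 blocks): {D,F} | {G} | {E} | {B} | {H} | {A}.
State F belongs to the block {D,F}, which has 2 states.

2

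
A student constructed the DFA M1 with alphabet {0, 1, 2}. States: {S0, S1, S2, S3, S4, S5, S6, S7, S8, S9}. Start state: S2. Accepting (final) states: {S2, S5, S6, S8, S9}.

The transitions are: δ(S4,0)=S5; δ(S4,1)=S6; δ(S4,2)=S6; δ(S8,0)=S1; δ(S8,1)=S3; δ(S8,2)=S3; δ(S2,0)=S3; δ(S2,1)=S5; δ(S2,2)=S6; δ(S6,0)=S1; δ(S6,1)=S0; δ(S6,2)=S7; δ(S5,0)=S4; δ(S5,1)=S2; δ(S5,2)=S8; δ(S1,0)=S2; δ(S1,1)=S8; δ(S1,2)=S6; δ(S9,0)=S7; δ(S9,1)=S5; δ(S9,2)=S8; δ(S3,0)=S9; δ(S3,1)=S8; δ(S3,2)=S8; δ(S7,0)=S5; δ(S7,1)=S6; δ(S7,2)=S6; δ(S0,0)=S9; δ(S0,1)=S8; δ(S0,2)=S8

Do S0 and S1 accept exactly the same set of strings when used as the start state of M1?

Yes

Initial partition by acceptance: {S2,S5,S6,S8,S9} | {S0,S1,S3,S4,S7}.
Refine {S2,S5,S6,S8,S9} on symbol 1: members go to different blocks, giving {S2,S5,S9} and {S6,S8}.
The partition is now stable with 3 blocks: {S2,S5,S9} | {S0,S1,S3,S4,S7} | {S6,S8}.
S0 and S1 lie in the same block of the stable partition, so they are equivalent — no string distinguishes them.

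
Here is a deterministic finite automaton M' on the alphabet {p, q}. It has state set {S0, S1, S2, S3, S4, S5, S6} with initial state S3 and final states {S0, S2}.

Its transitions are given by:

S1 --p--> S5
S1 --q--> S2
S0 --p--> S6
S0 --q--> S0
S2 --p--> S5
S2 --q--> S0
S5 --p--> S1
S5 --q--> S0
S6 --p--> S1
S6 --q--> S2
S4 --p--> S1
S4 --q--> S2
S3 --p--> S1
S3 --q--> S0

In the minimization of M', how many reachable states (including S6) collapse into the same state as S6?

4

States {S4} cannot be reached from the start state, so discard them.
Initial partition by acceptance: {S0,S2} | {S1,S3,S5,S6}.
No further refinement is possible. Final partition (2 blocks): {S0,S2} | {S1,S3,S5,S6}.
The equivalence class containing S6 is {S1,S3,S5,S6}, of size 4.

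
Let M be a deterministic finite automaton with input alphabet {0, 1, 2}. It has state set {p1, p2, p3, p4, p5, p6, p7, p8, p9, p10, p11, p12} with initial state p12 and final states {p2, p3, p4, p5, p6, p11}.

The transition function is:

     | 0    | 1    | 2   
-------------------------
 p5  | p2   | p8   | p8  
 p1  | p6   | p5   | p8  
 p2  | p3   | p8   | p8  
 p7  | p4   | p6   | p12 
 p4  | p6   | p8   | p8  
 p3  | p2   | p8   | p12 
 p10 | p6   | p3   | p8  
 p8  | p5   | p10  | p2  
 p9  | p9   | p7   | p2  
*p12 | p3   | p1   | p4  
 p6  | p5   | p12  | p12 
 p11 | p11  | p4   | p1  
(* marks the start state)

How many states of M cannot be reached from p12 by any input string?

3

Starting at p12 and following transitions, the reachable set is {p1, p2, p3, p4, p5, p6, p8, p10, p12}. That leaves p7, p9, p11 unreachable — 3 in total.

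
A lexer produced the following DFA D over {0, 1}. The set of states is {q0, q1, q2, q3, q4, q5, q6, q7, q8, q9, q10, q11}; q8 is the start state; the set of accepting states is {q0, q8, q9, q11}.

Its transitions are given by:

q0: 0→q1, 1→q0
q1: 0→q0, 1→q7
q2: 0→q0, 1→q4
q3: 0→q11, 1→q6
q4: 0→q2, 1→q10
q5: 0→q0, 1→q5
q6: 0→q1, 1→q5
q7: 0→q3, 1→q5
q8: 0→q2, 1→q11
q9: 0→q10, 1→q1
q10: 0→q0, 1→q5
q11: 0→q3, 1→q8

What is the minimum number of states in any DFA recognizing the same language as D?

4

States {q9} cannot be reached from the start state, so discard them.
P0 = {q0,q8,q11} | {q1,q2,q3,q4,q5,q6,q7,q10}.
Split {q1,q2,q3,q4,q5,q6,q7,q10} by δ(·,0) → {q1,q2,q3,q5,q10} and {q4,q6,q7}.
Split {q1,q2,q3,q5,q10} by δ(·,1) → {q1,q2,q3} and {q5,q10}.
Stable partition: {q0,q8,q11} | {q1,q2,q3} | {q4,q6,q7} | {q5,q10} — 4 equivalence classes.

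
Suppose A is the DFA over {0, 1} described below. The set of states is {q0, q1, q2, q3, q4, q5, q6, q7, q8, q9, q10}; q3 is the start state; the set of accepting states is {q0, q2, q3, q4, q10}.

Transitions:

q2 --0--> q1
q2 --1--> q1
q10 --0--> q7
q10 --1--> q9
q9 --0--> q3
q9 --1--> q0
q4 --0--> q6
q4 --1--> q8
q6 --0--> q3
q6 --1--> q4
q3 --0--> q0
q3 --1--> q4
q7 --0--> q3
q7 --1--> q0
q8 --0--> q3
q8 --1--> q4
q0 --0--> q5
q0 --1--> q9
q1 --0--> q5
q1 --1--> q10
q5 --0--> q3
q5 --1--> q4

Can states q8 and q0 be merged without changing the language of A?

First remove the unreachable states {q1,q2,q7,q10}; 7 states remain.
P0 = {q0,q3,q4} | {q5,q6,q8,q9}.
Refine {q0,q3,q4} on symbol 0: members go to different blocks, giving {q0,q4} and {q3}.
The partition is now stable with 3 blocks: {q0,q4} | {q5,q6,q8,q9} | {q3}.
q8 and q0 end up in different blocks, so they are distinguishable. For instance, the string 'ε' is accepted from only q0.

No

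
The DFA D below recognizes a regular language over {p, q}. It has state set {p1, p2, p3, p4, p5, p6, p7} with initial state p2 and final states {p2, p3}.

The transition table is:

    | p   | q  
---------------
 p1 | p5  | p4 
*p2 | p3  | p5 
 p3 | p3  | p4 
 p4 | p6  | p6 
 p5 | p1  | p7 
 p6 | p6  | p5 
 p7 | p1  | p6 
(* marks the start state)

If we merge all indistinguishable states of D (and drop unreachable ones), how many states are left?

All states are reachable from the start state.
Initial partition by acceptance: {p2,p3} | {p1,p4,p5,p6,p7}.
No further refinement is possible. Final partition (2 blocks): {p2,p3} | {p1,p4,p5,p6,p7}.

2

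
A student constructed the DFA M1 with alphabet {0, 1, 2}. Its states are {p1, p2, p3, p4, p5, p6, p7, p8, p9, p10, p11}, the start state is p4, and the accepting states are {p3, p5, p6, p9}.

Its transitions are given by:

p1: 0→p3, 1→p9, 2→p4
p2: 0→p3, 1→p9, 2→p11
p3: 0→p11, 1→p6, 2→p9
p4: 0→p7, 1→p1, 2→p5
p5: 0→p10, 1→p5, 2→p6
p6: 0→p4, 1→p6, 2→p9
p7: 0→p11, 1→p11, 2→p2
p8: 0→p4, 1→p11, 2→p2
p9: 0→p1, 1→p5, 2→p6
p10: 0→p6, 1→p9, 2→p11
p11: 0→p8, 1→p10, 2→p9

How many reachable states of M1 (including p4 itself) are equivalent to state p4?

2

Start with accepting vs non-accepting: {p3,p5,p6,p9} | {p1,p2,p4,p7,p8,p10,p11}.
On input 0, block {p1,p2,p4,p7,p8,p10,p11} splits into {p4,p7,p8,p11} and {p1,p2,p10}.
Split {p3,p5,p6,p9} by δ(·,0) → {p3,p6} and {p5,p9}.
Split {p4,p7,p8,p11} by δ(·,1) → {p4,p11} and {p7,p8}.
No further refinement is possible. Final partition (5 blocks): {p3,p6} | {p4,p11} | {p1,p2,p10} | {p5,p9} | {p7,p8}.
The equivalence class containing p4 is {p4,p11}, of size 2.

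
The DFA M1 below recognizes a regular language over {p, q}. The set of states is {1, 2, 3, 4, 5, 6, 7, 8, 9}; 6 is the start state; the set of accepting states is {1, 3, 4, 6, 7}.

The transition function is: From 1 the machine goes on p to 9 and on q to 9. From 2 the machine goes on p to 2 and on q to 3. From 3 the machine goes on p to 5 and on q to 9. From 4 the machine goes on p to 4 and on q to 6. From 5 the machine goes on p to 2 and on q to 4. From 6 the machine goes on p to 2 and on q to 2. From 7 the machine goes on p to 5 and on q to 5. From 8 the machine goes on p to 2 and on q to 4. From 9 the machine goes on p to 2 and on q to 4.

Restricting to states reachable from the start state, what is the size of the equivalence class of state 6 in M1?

Reachable states from the start: {2,3,4,5,6,9}. Unreachable: {1,7,8} — drop them.
P0 = {3,4,6} | {2,5,9}.
On input p, block {3,4,6} splits into {3,6} and {4}.
Refine {2,5,9} on symbol q: members go to different blocks, giving {5,9} and {2}.
Refine {3,6} on symbol p: members go to different blocks, giving {3} and {6}.
No further refinement is possible. Final partition (5 blocks): {3} | {5,9} | {4} | {2} | {6}.
State 6 belongs to the block {6}, which has 1 states.

1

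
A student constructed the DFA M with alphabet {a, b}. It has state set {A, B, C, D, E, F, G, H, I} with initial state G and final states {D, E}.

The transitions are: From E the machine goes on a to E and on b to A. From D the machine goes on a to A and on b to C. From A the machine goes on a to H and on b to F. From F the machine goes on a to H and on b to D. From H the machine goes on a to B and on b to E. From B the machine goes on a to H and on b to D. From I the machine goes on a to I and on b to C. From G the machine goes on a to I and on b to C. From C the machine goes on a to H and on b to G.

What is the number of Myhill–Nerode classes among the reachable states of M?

7

Every state is reachable, so we keep all 9.
Start with accepting vs non-accepting: {D,E} | {A,B,C,F,G,H,I}.
Split {D,E} by δ(·,a) → {D} and {E}.
Split {A,B,C,F,G,H,I} by δ(·,b) → {A,C,G,I} and {B,F} and {H}.
Refine {A,C,G,I} on symbol a: members go to different blocks, giving {A,C} and {G,I}.
Refine {A,C} on symbol b: members go to different blocks, giving {A} and {C}.
The partition is now stable with 7 blocks: {D} | {A} | {E} | {B,F} | {H} | {G,I} | {C}.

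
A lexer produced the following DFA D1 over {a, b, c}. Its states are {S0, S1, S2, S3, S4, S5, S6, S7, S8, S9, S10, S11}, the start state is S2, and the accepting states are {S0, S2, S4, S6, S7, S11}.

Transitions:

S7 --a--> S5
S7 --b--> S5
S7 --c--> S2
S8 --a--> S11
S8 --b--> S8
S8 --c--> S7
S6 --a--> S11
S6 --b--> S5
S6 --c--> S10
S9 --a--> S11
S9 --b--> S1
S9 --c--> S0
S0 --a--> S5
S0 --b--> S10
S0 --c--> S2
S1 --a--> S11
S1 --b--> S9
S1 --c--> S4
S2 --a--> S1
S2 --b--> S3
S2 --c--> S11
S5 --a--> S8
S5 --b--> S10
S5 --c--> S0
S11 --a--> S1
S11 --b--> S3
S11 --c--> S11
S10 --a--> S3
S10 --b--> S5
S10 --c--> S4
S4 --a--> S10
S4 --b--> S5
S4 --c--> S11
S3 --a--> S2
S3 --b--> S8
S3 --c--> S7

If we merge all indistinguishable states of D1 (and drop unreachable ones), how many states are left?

4

States {S6} cannot be reached from the start state, so discard them.
P0 = {S0,S2,S4,S7,S11} | {S1,S3,S5,S8,S9,S10}.
Split {S1,S3,S5,S8,S9,S10} by δ(·,a) → {S1,S3,S8,S9} and {S5,S10}.
On input a, block {S0,S2,S4,S7,S11} splits into {S0,S4,S7} and {S2,S11}.
Stable partition: {S0,S4,S7} | {S1,S3,S8,S9} | {S5,S10} | {S2,S11} — 4 equivalence classes.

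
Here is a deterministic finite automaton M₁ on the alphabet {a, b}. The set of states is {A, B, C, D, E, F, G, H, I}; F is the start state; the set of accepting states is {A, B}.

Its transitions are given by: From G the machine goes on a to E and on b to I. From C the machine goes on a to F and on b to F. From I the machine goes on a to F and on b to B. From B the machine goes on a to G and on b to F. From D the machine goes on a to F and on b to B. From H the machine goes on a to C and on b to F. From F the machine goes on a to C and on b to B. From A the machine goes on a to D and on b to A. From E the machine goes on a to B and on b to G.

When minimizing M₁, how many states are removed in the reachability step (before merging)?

Starting at F and following transitions, the reachable set is {B, C, E, F, G, I}. That leaves A, D, H unreachable — 3 in total.

3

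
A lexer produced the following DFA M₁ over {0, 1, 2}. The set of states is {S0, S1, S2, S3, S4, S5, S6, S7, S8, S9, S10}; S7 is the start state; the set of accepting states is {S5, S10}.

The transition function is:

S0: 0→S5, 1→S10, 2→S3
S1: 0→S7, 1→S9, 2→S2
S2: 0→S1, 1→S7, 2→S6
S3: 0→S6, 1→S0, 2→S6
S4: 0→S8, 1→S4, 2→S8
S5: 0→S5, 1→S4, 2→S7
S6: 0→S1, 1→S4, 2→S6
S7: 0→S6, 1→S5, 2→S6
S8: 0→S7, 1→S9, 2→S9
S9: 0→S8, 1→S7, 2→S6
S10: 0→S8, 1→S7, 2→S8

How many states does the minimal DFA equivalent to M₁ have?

6

States {S0,S3,S10} cannot be reached from the start state, so discard them.
Start with accepting vs non-accepting: {S5} | {S1,S2,S4,S6,S7,S8,S9}.
On input 1, block {S1,S2,S4,S6,S7,S8,S9} splits into {S1,S2,S4,S6,S8,S9} and {S7}.
Split {S1,S2,S4,S6,S8,S9} by δ(·,0) → {S2,S4,S6,S9} and {S1,S8}.
Refine {S2,S4,S6,S9} on symbol 1: members go to different blocks, giving {S2,S9} and {S4,S6}.
On input 2, block {S4,S6} splits into {S4} and {S6}.
The partition is now stable with 6 blocks: {S5} | {S2,S9} | {S7} | {S1,S8} | {S4} | {S6}.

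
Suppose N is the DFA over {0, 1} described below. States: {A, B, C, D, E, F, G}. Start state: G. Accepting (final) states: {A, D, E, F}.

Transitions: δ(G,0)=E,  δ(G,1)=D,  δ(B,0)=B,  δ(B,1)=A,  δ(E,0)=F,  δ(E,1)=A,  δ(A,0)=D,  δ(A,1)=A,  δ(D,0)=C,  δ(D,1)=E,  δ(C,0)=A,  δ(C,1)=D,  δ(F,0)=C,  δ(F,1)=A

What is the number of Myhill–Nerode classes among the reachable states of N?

First remove the unreachable states {B}; 6 states remain.
Start with accepting vs non-accepting: {A,D,E,F} | {C,G}.
Refine {A,D,E,F} on symbol 0: members go to different blocks, giving {A,E} and {D,F}.
The partition is now stable with 3 blocks: {A,E} | {C,G} | {D,F}.

3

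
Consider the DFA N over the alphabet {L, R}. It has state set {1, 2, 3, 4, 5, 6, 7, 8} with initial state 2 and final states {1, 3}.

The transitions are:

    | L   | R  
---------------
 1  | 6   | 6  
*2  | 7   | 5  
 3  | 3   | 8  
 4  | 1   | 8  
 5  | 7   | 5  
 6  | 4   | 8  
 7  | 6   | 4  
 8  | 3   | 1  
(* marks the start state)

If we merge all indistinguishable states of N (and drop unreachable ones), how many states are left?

7

P0 = {1,3} | {2,4,5,6,7,8}.
Split {1,3} by δ(·,L) → {1} and {3}.
Refine {2,4,5,6,7,8} on symbol L: members go to different blocks, giving {2,5,6,7} and {4} and {8}.
Split {2,5,6,7} by δ(·,L) → {2,5,7} and {6}.
Refine {2,5,7} on symbol L: members go to different blocks, giving {2,5} and {7}.
The partition is now stable with 7 blocks: {1} | {2,5} | {3} | {4} | {8} | {6} | {7}.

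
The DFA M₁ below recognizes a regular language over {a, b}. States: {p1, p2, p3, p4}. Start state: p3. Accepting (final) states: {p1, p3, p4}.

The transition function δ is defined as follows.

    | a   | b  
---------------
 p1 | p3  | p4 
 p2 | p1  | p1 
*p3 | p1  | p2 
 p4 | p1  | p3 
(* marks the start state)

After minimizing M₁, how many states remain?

All states are reachable from the start state.
Start with accepting vs non-accepting: {p1,p3,p4} | {p2}.
On input b, block {p1,p3,p4} splits into {p1,p4} and {p3}.
Split {p1,p4} by δ(·,a) → {p1} and {p4}.
Stable partition: {p1} | {p2} | {p3} | {p4} — 4 equivalence classes.

4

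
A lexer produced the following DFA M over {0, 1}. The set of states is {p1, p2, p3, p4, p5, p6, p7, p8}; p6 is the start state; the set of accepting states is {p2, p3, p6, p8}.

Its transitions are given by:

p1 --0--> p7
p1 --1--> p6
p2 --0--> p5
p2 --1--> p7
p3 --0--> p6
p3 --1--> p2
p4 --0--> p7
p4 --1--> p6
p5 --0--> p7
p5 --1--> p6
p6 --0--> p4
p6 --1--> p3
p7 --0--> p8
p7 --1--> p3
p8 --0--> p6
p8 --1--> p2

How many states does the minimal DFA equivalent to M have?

5

Reachable states from the start: {p2,p3,p4,p5,p6,p7,p8}. Unreachable: {p1} — drop them.
Start with accepting vs non-accepting: {p2,p3,p6,p8} | {p4,p5,p7}.
Refine {p2,p3,p6,p8} on symbol 0: members go to different blocks, giving {p2,p6} and {p3,p8}.
Split {p2,p6} by δ(·,1) → {p2} and {p6}.
Split {p4,p5,p7} by δ(·,0) → {p4,p5} and {p7}.
No further refinement is possible. Final partition (5 blocks): {p2} | {p4,p5} | {p3,p8} | {p6} | {p7}.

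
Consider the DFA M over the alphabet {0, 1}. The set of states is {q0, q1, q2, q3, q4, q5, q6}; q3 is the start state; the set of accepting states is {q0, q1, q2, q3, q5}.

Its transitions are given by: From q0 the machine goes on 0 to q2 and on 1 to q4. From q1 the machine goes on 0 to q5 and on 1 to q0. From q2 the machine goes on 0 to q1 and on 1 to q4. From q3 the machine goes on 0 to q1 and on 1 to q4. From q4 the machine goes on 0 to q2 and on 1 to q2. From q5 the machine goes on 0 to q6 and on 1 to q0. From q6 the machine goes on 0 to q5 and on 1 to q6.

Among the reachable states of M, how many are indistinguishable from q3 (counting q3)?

2

All states are reachable from the start state.
P0 = {q0,q1,q2,q3,q5} | {q4,q6}.
On input 0, block {q0,q1,q2,q3,q5} splits into {q0,q1,q2,q3} and {q5}.
Split {q0,q1,q2,q3} by δ(·,0) → {q0,q2,q3} and {q1}.
On input 0, block {q0,q2,q3} splits into {q2,q3} and {q0}.
On input 0, block {q4,q6} splits into {q4} and {q6}.
No further refinement is possible. Final partition (6 blocks): {q2,q3} | {q4} | {q5} | {q1} | {q0} | {q6}.
The equivalence class containing q3 is {q2,q3}, of size 2.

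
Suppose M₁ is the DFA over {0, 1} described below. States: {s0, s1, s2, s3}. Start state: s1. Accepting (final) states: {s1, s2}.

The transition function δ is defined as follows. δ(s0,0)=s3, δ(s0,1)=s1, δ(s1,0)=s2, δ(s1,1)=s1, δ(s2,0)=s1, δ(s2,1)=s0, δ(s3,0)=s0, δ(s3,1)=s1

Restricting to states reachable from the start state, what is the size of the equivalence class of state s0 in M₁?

2

Start with accepting vs non-accepting: {s1,s2} | {s0,s3}.
On input 1, block {s1,s2} splits into {s1} and {s2}.
No further refinement is possible. Final partition (3 blocks): {s1} | {s0,s3} | {s2}.
State s0 belongs to the block {s0,s3}, which has 2 states.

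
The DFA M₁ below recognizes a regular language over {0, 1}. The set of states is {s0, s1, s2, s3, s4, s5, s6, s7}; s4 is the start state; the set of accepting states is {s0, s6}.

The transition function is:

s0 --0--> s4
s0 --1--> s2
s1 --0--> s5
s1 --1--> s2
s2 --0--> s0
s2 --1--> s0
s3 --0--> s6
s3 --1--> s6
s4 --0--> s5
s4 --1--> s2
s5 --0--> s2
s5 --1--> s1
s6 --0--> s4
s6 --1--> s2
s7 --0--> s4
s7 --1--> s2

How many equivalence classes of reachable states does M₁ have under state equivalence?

First remove the unreachable states {s3,s6,s7}; 5 states remain.
P0 = {s0} | {s1,s2,s4,s5}.
Refine {s1,s2,s4,s5} on symbol 0: members go to different blocks, giving {s1,s4,s5} and {s2}.
Refine {s1,s4,s5} on symbol 0: members go to different blocks, giving {s1,s4} and {s5}.
The partition is now stable with 4 blocks: {s0} | {s1,s4} | {s2} | {s5}.

4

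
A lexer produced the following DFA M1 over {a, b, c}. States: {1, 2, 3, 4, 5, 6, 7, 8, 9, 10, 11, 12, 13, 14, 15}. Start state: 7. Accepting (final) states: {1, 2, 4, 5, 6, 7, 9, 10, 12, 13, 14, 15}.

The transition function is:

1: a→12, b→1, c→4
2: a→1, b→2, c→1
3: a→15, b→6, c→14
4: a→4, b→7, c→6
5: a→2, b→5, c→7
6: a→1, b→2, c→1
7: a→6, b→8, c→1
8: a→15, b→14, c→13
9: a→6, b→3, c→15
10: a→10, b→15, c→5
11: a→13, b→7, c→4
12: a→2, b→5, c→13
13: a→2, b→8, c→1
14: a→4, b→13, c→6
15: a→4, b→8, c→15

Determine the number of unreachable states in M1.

BFS from 7 reaches {1, 2, 4, 5, 6, 7, 8, 12, 13, 14, 15}; the 4 state(s) 3, 9, 10, 11 are never visited.

4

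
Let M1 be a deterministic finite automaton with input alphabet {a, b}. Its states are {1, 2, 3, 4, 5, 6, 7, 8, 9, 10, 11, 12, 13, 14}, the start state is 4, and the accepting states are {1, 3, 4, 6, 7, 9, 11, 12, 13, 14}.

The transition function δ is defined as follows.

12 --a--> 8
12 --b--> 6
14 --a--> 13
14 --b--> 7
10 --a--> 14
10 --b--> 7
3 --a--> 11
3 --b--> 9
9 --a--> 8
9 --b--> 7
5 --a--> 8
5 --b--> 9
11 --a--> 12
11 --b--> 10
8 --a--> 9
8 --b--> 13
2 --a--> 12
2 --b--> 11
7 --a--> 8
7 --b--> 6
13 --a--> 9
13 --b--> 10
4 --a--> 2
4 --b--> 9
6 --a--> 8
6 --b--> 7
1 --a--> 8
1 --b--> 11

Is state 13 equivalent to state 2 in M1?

First remove the unreachable states {1,3,5}; 11 states remain.
P0 = {4,6,7,9,11,12,13,14} | {2,8,10}.
Refine {4,6,7,9,11,12,13,14} on symbol a: members go to different blocks, giving {4,6,7,9,12} and {11,13,14}.
Refine {2,8,10} on symbol a: members go to different blocks, giving {2,8} and {10}.
Refine {11,13,14} on symbol a: members go to different blocks, giving {11,13} and {14}.
The partition is now stable with 5 blocks: {4,6,7,9,12} | {2,8} | {11,13} | {10} | {14}.
13 and 2 end up in different blocks, so they are distinguishable. For instance, the string 'ε' is accepted from only 13.

No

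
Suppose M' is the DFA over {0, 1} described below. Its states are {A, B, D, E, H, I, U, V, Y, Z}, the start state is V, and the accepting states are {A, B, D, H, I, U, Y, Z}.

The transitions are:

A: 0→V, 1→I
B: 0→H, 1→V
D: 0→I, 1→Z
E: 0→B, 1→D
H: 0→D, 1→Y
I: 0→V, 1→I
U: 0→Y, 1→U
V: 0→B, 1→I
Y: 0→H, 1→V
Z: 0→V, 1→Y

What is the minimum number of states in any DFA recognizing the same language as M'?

6

Reachable states from the start: {B,D,H,I,V,Y,Z}. Unreachable: {A,E,U} — drop them.
Start with accepting vs non-accepting: {B,D,H,I,Y,Z} | {V}.
Refine {B,D,H,I,Y,Z} on symbol 0: members go to different blocks, giving {B,D,H,Y} and {I,Z}.
On input 0, block {B,D,H,Y} splits into {B,H,Y} and {D}.
Refine {B,H,Y} on symbol 0: members go to different blocks, giving {B,Y} and {H}.
Split {I,Z} by δ(·,1) → {Z} and {I}.
The partition is now stable with 6 blocks: {B,Y} | {V} | {Z} | {D} | {H} | {I}.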